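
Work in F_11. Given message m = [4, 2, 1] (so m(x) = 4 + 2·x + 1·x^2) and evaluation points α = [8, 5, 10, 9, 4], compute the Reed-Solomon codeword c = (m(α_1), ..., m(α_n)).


c = [7, 6, 3, 4, 6]

Message polynomial: m(x) = 4 + 2·x + 1·x^2 (mod 11).
For each evaluation point α_i, compute m(α_i) mod 11:
  α_1 = 8: Horner steps 1 → 10 → 7, so m(8) = 7.
  α_2 = 5: Horner steps 1 → 7 → 6, so m(5) = 6.
  α_3 = 10: Horner steps 1 → 1 → 3, so m(10) = 3.
  α_4 = 9: Horner steps 1 → 0 → 4, so m(9) = 4.
  α_5 = 4: Horner steps 1 → 6 → 6, so m(4) = 6.
Codeword c = [7, 6, 3, 4, 6] ∈ F_11^5.


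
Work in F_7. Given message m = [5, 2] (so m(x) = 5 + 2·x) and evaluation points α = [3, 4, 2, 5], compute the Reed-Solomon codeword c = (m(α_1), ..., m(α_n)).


c = [4, 6, 2, 1]

Message polynomial: m(x) = 5 + 2·x (mod 7).
For each evaluation point α_i, compute m(α_i) mod 7:
  α_1 = 3: Horner steps 2 → 4, so m(3) = 4.
  α_2 = 4: Horner steps 2 → 6, so m(4) = 6.
  α_3 = 2: Horner steps 2 → 2, so m(2) = 2.
  α_4 = 5: Horner steps 2 → 1, so m(5) = 1.
Codeword c = [4, 6, 2, 1] ∈ F_7^4.


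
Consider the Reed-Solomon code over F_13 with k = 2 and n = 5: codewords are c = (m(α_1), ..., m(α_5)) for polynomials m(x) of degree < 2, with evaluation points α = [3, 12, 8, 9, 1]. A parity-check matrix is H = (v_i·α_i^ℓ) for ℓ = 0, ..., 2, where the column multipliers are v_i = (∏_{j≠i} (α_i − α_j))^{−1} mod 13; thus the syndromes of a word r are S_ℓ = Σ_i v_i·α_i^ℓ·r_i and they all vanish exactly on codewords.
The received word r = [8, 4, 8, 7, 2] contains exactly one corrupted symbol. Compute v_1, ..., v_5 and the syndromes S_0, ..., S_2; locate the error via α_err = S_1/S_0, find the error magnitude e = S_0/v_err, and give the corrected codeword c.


S = (10, 4, 12), error at position 1, error magnitude e = 8, c = [0, 4, 8, 7, 2].

Step 1: column multipliers v_i = (∏_{j≠i}(α_i − α_j))^{−1} mod 13.
  i = 1 (α = 3): (3−12)(3−8)(3−9)(3−1) = (−9)·(−5)·(−6)·2 = −540 ≡ 6, so v_1 = 6^{−1} = 11 (mod 13).
  i = 2 (α = 12): (12−3)(12−8)(12−9)(12−1) = 9·4·3·11 = 1188 ≡ 5, so v_2 = 5^{−1} = 8 (mod 13).
  i = 3 (α = 8): (8−3)(8−12)(8−9)(8−1) = 5·(−4)·(−1)·7 = 140 ≡ 10, so v_3 = 10^{−1} = 4 (mod 13).
  i = 4 (α = 9): (9−3)(9−12)(9−8)(9−1) = 6·(−3)·1·8 = −144 ≡ 12, so v_4 = 12^{−1} = 12 (mod 13).
  i = 5 (α = 1): (1−3)(1−12)(1−8)(1−9) = (−2)·(−11)·(−7)·(−8) = 1232 ≡ 10, so v_5 = 10^{−1} = 4 (mod 13).
  v = [11, 8, 4, 12, 4].
Step 2: syndromes of r = [8, 4, 8, 7, 2] (all sums mod 13).
  S_0 = Σ v_i r_i = 11·8 + 8·4 + 4·8 + 12·7 + 4·2 = 244 ≡ 10.
  S_1 = Σ v_i α_i r_i = 11·3·8 + 8·12·4 + 4·8·8 + 12·9·7 + 4·1·2 = 1668 ≡ 4.
  α_i^2 mod 13 = [9, 1, 12, 3, 1].
  S_2 = Σ v_i α_i^2 r_i = 11·9·8 + 8·1·4 + 4·12·8 + 12·3·7 + 4·1·2 = 1468 ≡ 12.
  S = (10, 4, 12) ≠ 0, so r is not a codeword (an error is present).
Step 3: locate the error. For a single error e at position i, S_ℓ = v_i·e·α_i^ℓ, so α_err = S_1/S_0.
  S_0^{−1} = 10^{−1} = 4 (mod 13), so α_err = 4·4 = 16 ≡ 3 = α_1. Error position i = 1.
  Consistency check: S_2/S_1 = 12·10 = 120 ≡ 3 = α_err ✓ (single-error assumption holds).
Step 4: error magnitude e = S_0/v_1 = S_0·∏_{j≠1}(α_1 − α_j) = 10·6 = 60 ≡ 8 (mod 13).
Step 5: correct position 1: c_1 = r_1 − e = 8 − 8 ≡ 0 (mod 13). Hence c = [0, 4, 8, 7, 2].
  Check: interpolating c through the α_i gives m(x) = 3 + 12·x (degree < 2) with m(α_i) = c_i for every i, so c is indeed a codeword.


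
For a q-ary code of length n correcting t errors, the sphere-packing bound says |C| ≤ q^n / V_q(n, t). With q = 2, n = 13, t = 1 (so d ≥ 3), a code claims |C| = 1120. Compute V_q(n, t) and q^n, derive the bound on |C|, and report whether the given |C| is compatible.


V_q(n, t) = 14, q^n = 8192, Hamming bound = 585, |C| = 1120 > bound (violated).

Step 1: Compute V_q(n, t) = Σ_{j=0}^1 C(n, j) (q−1)^j.
  j = 0: C(13,0)·(1)^0 = 1·1 = 1.
  j = 1: C(13,1)·(1)^1 = 13·1 = 13.
  V_q(n, t) = 1 + 13 = 14.
Step 2: q^n = 2^13 = 8192.
Step 3: Hamming bound ⌊q^n / V_q(n,t)⌋ = ⌊8192/14⌋ = 585.
Step 4: Compare |C| = 1120 to 585: violated.
The claimed |C| lies above the Hamming bound, so no 2-ary code of length 13 with d ≥ 3 can have 1120 codewords.


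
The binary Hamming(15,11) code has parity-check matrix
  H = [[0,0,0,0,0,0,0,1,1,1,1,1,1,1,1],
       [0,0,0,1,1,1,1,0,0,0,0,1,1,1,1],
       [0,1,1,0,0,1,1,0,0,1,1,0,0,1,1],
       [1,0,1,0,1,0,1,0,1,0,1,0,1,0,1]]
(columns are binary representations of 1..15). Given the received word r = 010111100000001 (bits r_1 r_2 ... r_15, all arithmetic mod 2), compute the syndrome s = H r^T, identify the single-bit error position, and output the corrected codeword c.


s = (1, 1, 0, 1)^T, error position = 13, corrected codeword c = 010111100000101

Compute s = H r^T mod 2 one row at a time:
  s_1 = 0 + 0 + 0 + 0 + 0 + 0 + 0 + 1 = 1 ≡ 1 (mod 2).
  s_2 = 1 + 1 + 1 + 1 + 0 + 0 + 0 + 1 = 5 ≡ 1 (mod 2).
  s_3 = 1 + 0 + 1 + 1 + 0 + 0 + 0 + 1 = 4 ≡ 0 (mod 2).
  s_4 = 0 + 0 + 1 + 1 + 0 + 0 + 0 + 1 = 3 ≡ 1 (mod 2).
s = (1, 1, 0, 1)^T — this equals column 13 of H (binary 1101), so error is at position 13.
Correct: flip bit 13 of r = 010111100000001 to get c = 010111100000101.


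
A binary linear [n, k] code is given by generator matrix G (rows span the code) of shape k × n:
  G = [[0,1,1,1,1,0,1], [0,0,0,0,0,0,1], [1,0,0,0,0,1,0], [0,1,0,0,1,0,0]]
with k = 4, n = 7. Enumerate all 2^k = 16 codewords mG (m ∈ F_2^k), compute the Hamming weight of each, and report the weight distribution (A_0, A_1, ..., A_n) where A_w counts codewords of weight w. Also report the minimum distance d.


Weight distribution: A_0 = 1, A_1 = 1, A_2 = 3, A_3 = 3, A_4 = 3, A_5 = 3, A_6 = 1, A_7 = 1. Minimum distance d = 1.

Enumerate all 2^4 = 16 messages m ∈ F_2^4.
For each, compute codeword c = mG in F_2^7, then tally its weight.
  m = 0000 → c = 0000000, weight = 0.
  m = 1000 → c = 0111101, weight = 5.
  m = 0100 → c = 0000001, weight = 1.
  m = 1100 → c = 0111100, weight = 4.
  m = 0010 → c = 1000010, weight = 2.
  m = 1010 → c = 1111111, weight = 7.
  m = 0110 → c = 1000011, weight = 3.
  m = 1110 → c = 1111110, weight = 6.
  m = 0001 → c = 0100100, weight = 2.
  m = 1001 → c = 0011001, weight = 3.
  m = 0101 → c = 0100101, weight = 3.
  m = 1101 → c = 0011000, weight = 2.
  m = 0011 → c = 1100110, weight = 4.
  m = 1011 → c = 1011011, weight = 5.
  m = 0111 → c = 1100111, weight = 5.
  m = 1111 → c = 1011010, weight = 4.
Tally weights:
  weight 0: 1 codewords.
  weight 1: 1 codewords.
  weight 2: 3 codewords.
  weight 3: 3 codewords.
  weight 4: 3 codewords.
  weight 5: 3 codewords.
  weight 6: 1 codewords.
  weight 7: 1 codewords.
Minimum distance d = smallest w > 0 with A_w > 0 = 1.
Sanity: Σ A_w = 16 = 2^4 = 16 ✓.


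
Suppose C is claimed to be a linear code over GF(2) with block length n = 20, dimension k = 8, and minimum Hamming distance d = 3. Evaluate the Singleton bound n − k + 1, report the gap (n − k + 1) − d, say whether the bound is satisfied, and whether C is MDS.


Singleton RHS = n − k + 1 = 13, slack = 10, bound satisfied, not MDS.

Singleton bound: d ≤ n − k + 1.
Here n = 20, k = 8, so n − k + 1 = 13.
Given d = 3, check d ≤ 13: YES.
Slack = (n − k + 1) − d = 10.
The code is NOT MDS (slack = 10 > 0).
Description: the claimed parameters are [20, 8, 3]_2; such a code would be non-MDS.


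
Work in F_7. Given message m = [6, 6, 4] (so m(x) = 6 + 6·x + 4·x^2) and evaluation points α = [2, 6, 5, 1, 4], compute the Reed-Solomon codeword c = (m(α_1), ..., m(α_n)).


c = [6, 4, 3, 2, 3]

Message polynomial: m(x) = 6 + 6·x + 4·x^2 (mod 7).
For each evaluation point α_i, compute m(α_i) mod 7:
  α_1 = 2: Horner steps 4 → 0 → 6, so m(2) = 6.
  α_2 = 6: Horner steps 4 → 2 → 4, so m(6) = 4.
  α_3 = 5: Horner steps 4 → 5 → 3, so m(5) = 3.
  α_4 = 1: Horner steps 4 → 3 → 2, so m(1) = 2.
  α_5 = 4: Horner steps 4 → 1 → 3, so m(4) = 3.
Codeword c = [6, 4, 3, 2, 3] ∈ F_7^5.


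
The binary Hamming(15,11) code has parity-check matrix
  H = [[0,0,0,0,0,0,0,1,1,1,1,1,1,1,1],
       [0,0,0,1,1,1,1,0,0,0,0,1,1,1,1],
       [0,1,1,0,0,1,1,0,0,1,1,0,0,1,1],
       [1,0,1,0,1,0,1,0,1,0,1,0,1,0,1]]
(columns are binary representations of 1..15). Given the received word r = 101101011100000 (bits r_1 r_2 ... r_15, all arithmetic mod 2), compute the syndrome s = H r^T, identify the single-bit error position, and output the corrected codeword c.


s = (1, 0, 1, 1)^T, error position = 11, corrected codeword c = 101101011110000

Compute s = H r^T mod 2 one row at a time:
  s_1 = 1 + 1 + 1 + 0 + 0 + 0 + 0 + 0 = 3 ≡ 1 (mod 2).
  s_2 = 1 + 0 + 1 + 0 + 0 + 0 + 0 + 0 = 2 ≡ 0 (mod 2).
  s_3 = 0 + 1 + 1 + 0 + 1 + 0 + 0 + 0 = 3 ≡ 1 (mod 2).
  s_4 = 1 + 1 + 0 + 0 + 1 + 0 + 0 + 0 = 3 ≡ 1 (mod 2).
s = (1, 0, 1, 1)^T — this equals column 11 of H (binary 1011), so error is at position 11.
Correct: flip bit 11 of r = 101101011100000 to get c = 101101011110000.


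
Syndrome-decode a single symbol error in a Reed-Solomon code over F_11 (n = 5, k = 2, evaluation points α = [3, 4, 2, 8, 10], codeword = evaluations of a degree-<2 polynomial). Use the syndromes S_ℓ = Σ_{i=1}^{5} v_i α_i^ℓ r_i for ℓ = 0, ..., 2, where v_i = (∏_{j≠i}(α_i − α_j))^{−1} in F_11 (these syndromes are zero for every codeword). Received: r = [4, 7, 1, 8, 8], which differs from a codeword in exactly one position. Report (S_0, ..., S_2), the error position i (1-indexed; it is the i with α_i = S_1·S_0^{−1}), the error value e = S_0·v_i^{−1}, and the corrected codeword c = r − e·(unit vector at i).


S = (5, 6, 5), error at position 5, error magnitude e = 5, c = [4, 7, 1, 8, 3].

Step 1: column multipliers v_i = (∏_{j≠i}(α_i − α_j))^{−1} mod 11.
  i = 1 (α = 3): (3−4)(3−2)(3−8)(3−10) = (−1)·1·(−5)·(−7) = −35 ≡ 9, so v_1 = 9^{−1} = 5 (mod 11).
  i = 2 (α = 4): (4−3)(4−2)(4−8)(4−10) = 1·2·(−4)·(−6) = 48 ≡ 4, so v_2 = 4^{−1} = 3 (mod 11).
  i = 3 (α = 2): (2−3)(2−4)(2−8)(2−10) = (−1)·(−2)·(−6)·(−8) = 96 ≡ 8, so v_3 = 8^{−1} = 7 (mod 11).
  i = 4 (α = 8): (8−3)(8−4)(8−2)(8−10) = 5·4·6·(−2) = −240 ≡ 2, so v_4 = 2^{−1} = 6 (mod 11).
  i = 5 (α = 10): (10−3)(10−4)(10−2)(10−8) = 7·6·8·2 = 672 ≡ 1, so v_5 = 1^{−1} = 1 (mod 11).
  v = [5, 3, 7, 6, 1].
Step 2: syndromes of r = [4, 7, 1, 8, 8] (all sums mod 11).
  S_0 = Σ v_i r_i = 5·4 + 3·7 + 7·1 + 6·8 + 1·8 = 104 ≡ 5.
  S_1 = Σ v_i α_i r_i = 5·3·4 + 3·4·7 + 7·2·1 + 6·8·8 + 1·10·8 = 622 ≡ 6.
  α_i^2 mod 11 = [9, 5, 4, 9, 1].
  S_2 = Σ v_i α_i^2 r_i = 5·9·4 + 3·5·7 + 7·4·1 + 6·9·8 + 1·1·8 = 753 ≡ 5.
  S = (5, 6, 5) ≠ 0, so r is not a codeword (an error is present).
Step 3: locate the error. For a single error e at position i, S_ℓ = v_i·e·α_i^ℓ, so α_err = S_1/S_0.
  S_0^{−1} = 5^{−1} = 9 (mod 11), so α_err = 6·9 = 54 ≡ 10 = α_5. Error position i = 5.
  Consistency check: S_2/S_1 = 5·2 = 10 ≡ 10 = α_err ✓ (single-error assumption holds).
Step 4: error magnitude e = S_0/v_5 = S_0·∏_{j≠5}(α_5 − α_j) = 5·1 = 5 ≡ 5 (mod 11).
Step 5: correct position 5: c_5 = r_5 − e = 8 − 5 ≡ 3 (mod 11). Hence c = [4, 7, 1, 8, 3].
  Check: interpolating c through the α_i gives m(x) = 6 + 3·x (degree < 2) with m(α_i) = c_i for every i, so c is indeed a codeword.


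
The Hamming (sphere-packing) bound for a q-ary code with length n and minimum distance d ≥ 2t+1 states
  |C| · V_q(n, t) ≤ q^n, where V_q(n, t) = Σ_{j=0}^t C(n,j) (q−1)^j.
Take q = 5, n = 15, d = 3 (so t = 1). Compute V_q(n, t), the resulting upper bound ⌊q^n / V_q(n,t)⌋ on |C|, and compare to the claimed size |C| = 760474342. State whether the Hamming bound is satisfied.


V_q(n, t) = 61, q^n = 30517578125, Hamming bound = 500288165, |C| = 760474342 > bound (violated).

Step 1: Compute V_q(n, t) = Σ_{j=0}^1 C(n, j) (q−1)^j.
  j = 0: C(15,0)·(4)^0 = 1·1 = 1.
  j = 1: C(15,1)·(4)^1 = 15·4 = 60.
  V_q(n, t) = 1 + 60 = 61.
Step 2: q^n = 5^15 = 30517578125.
Step 3: Hamming bound ⌊q^n / V_q(n,t)⌋ = ⌊30517578125/61⌋ = 500288165.
Step 4: Compare |C| = 760474342 to 500288165: violated.
The claimed |C| lies above the Hamming bound, so no 5-ary code of length 15 with d ≥ 3 can have 760474342 codewords.


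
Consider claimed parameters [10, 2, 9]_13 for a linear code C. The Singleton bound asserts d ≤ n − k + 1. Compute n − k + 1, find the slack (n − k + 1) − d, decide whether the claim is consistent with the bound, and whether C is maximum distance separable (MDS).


Singleton RHS = n − k + 1 = 9, slack = 0, bound satisfied, MDS.

Singleton bound: d ≤ n − k + 1.
Here n = 10, k = 2, so n − k + 1 = 9.
Given d = 9, check d ≤ 9: YES.
Slack = (n − k + 1) − d = 0.
The code is MDS (slack = 0).
Description: the claimed parameters are [10, 2, 9]_13; such a code would be MDS (meets Singleton bound).


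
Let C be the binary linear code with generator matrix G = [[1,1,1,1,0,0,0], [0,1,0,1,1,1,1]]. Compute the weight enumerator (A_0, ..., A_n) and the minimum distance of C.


Weight distribution: A_0 = 1, A_4 = 1, A_5 = 2. Minimum distance d = 4.

Enumerate all 2^2 = 4 messages m ∈ F_2^2.
For each, compute codeword c = mG in F_2^7, then tally its weight.
  m = 00 → c = 0000000, weight = 0.
  m = 10 → c = 1111000, weight = 4.
  m = 01 → c = 0101111, weight = 5.
  m = 11 → c = 1010111, weight = 5.
Tally weights:
  weight 0: 1 codewords.
  weight 4: 1 codewords.
  weight 5: 2 codewords.
Minimum distance d = smallest w > 0 with A_w > 0 = 4.
Sanity: Σ A_w = 4 = 2^2 = 4 ✓.


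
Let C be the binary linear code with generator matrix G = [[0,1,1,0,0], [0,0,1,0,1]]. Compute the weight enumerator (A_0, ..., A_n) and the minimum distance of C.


Weight distribution: A_0 = 1, A_2 = 3. Minimum distance d = 2.

Enumerate all 2^2 = 4 messages m ∈ F_2^2.
For each, compute codeword c = mG in F_2^5, then tally its weight.
  m = 00 → c = 00000, weight = 0.
  m = 10 → c = 01100, weight = 2.
  m = 01 → c = 00101, weight = 2.
  m = 11 → c = 01001, weight = 2.
Tally weights:
  weight 0: 1 codewords.
  weight 2: 3 codewords.
Minimum distance d = smallest w > 0 with A_w > 0 = 2.
Sanity: Σ A_w = 4 = 2^2 = 4 ✓.


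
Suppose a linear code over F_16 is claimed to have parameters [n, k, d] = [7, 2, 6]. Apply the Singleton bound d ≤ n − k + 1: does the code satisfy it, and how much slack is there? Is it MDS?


Singleton RHS = n − k + 1 = 6, slack = 0, bound satisfied, MDS.

Singleton bound: d ≤ n − k + 1.
Here n = 7, k = 2, so n − k + 1 = 6.
Given d = 6, check d ≤ 6: YES.
Slack = (n − k + 1) − d = 0.
The code is MDS (slack = 0).
Description: the claimed parameters are [7, 2, 6]_16; such a code would be MDS (meets Singleton bound).


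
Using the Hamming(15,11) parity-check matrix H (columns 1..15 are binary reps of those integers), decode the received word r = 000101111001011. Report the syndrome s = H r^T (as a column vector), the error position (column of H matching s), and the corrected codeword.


s = (1, 0, 0, 1)^T, error position = 9, corrected codeword c = 000101110001011

Compute s = H r^T mod 2 one row at a time:
  s_1 = 1 + 1 + 0 + 0 + 1 + 0 + 1 + 1 = 5 ≡ 1 (mod 2).
  s_2 = 1 + 0 + 1 + 1 + 1 + 0 + 1 + 1 = 6 ≡ 0 (mod 2).
  s_3 = 0 + 0 + 1 + 1 + 0 + 0 + 1 + 1 = 4 ≡ 0 (mod 2).
  s_4 = 0 + 0 + 0 + 1 + 1 + 0 + 0 + 1 = 3 ≡ 1 (mod 2).
s = (1, 0, 0, 1)^T — this equals column 9 of H (binary 1001), so error is at position 9.
Correct: flip bit 9 of r = 000101111001011 to get c = 000101110001011.


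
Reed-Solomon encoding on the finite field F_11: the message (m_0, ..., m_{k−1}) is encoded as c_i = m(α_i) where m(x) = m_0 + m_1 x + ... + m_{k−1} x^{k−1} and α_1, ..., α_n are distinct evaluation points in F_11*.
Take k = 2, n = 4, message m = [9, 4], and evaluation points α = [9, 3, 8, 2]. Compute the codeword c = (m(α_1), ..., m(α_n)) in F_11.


c = [1, 10, 8, 6]

Message polynomial: m(x) = 9 + 4·x (mod 11).
For each evaluation point α_i, compute m(α_i) mod 11:
  α_1 = 9: Horner steps 4 → 1, so m(9) = 1.
  α_2 = 3: Horner steps 4 → 10, so m(3) = 10.
  α_3 = 8: Horner steps 4 → 8, so m(8) = 8.
  α_4 = 2: Horner steps 4 → 6, so m(2) = 6.
Codeword c = [1, 10, 8, 6] ∈ F_11^4.


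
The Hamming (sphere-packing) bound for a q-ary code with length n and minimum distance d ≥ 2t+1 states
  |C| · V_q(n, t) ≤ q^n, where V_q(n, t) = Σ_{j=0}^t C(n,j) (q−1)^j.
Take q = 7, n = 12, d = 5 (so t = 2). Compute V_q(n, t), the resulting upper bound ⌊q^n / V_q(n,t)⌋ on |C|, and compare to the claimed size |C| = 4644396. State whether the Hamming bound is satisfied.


V_q(n, t) = 2449, q^n = 13841287201, Hamming bound = 5651811, |C| = 4644396 ≤ bound (satisfied).

Step 1: Compute V_q(n, t) = Σ_{j=0}^2 C(n, j) (q−1)^j.
  j = 0: C(12,0)·(6)^0 = 1·1 = 1.
  j = 1: C(12,1)·(6)^1 = 12·6 = 72.
  j = 2: C(12,2)·(6)^2 = 66·36 = 2376.
  V_q(n, t) = 1 + 72 + 2376 = 2449.
Step 2: q^n = 7^12 = 13841287201.
Step 3: Hamming bound ⌊q^n / V_q(n,t)⌋ = ⌊13841287201/2449⌋ = 5651811.
Step 4: Compare |C| = 4644396 to 5651811: satisfied.
The claimed |C| lies below the Hamming bound.


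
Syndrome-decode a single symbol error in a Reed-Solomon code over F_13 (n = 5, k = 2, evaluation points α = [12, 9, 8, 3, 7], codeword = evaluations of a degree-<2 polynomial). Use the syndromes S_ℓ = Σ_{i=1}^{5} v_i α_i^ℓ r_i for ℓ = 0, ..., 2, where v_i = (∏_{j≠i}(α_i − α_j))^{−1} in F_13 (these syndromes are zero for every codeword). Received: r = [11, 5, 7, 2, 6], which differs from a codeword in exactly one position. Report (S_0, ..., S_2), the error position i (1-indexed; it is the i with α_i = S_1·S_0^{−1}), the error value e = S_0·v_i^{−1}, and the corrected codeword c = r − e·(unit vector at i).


S = (12, 4, 10), error at position 2, error magnitude e = 10, c = [11, 8, 7, 2, 6].

Step 1: column multipliers v_i = (∏_{j≠i}(α_i − α_j))^{−1} mod 13.
  i = 1 (α = 12): (12−9)(12−8)(12−3)(12−7) = 3·4·9·5 = 540 ≡ 7, so v_1 = 7^{−1} = 2 (mod 13).
  i = 2 (α = 9): (9−12)(9−8)(9−3)(9−7) = (−3)·1·6·2 = −36 ≡ 3, so v_2 = 3^{−1} = 9 (mod 13).
  i = 3 (α = 8): (8−12)(8−9)(8−3)(8−7) = (−4)·(−1)·5·1 = 20 ≡ 7, so v_3 = 7^{−1} = 2 (mod 13).
  i = 4 (α = 3): (3−12)(3−9)(3−8)(3−7) = (−9)·(−6)·(−5)·(−4) = 1080 ≡ 1, so v_4 = 1^{−1} = 1 (mod 13).
  i = 5 (α = 7): (7−12)(7−9)(7−8)(7−3) = (−5)·(−2)·(−1)·4 = −40 ≡ 12, so v_5 = 12^{−1} = 12 (mod 13).
  v = [2, 9, 2, 1, 12].
Step 2: syndromes of r = [11, 5, 7, 2, 6] (all sums mod 13).
  S_0 = Σ v_i r_i = 2·11 + 9·5 + 2·7 + 1·2 + 12·6 = 155 ≡ 12.
  S_1 = Σ v_i α_i r_i = 2·12·11 + 9·9·5 + 2·8·7 + 1·3·2 + 12·7·6 = 1291 ≡ 4.
  α_i^2 mod 13 = [1, 3, 12, 9, 10].
  S_2 = Σ v_i α_i^2 r_i = 2·1·11 + 9·3·5 + 2·12·7 + 1·9·2 + 12·10·6 = 1063 ≡ 10.
  S = (12, 4, 10) ≠ 0, so r is not a codeword (an error is present).
Step 3: locate the error. For a single error e at position i, S_ℓ = v_i·e·α_i^ℓ, so α_err = S_1/S_0.
  S_0^{−1} = 12^{−1} = 12 (mod 13), so α_err = 4·12 = 48 ≡ 9 = α_2. Error position i = 2.
  Consistency check: S_2/S_1 = 10·10 = 100 ≡ 9 = α_err ✓ (single-error assumption holds).
Step 4: error magnitude e = S_0/v_2 = S_0·∏_{j≠2}(α_2 − α_j) = 12·3 = 36 ≡ 10 (mod 13).
Step 5: correct position 2: c_2 = r_2 − e = 5 − 10 ≡ 8 (mod 13). Hence c = [11, 8, 7, 2, 6].
  Check: interpolating c through the α_i gives m(x) = 12 + 1·x (degree < 2) with m(α_i) = c_i for every i, so c is indeed a codeword.


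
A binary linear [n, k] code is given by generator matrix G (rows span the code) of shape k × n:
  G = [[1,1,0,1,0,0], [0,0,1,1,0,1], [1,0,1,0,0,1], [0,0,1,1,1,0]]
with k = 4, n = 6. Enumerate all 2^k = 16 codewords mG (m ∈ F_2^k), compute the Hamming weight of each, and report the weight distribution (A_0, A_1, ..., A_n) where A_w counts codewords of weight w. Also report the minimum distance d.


Weight distribution: A_0 = 1, A_1 = 1, A_2 = 2, A_3 = 6, A_4 = 5, A_5 = 1. Minimum distance d = 1.

Enumerate all 2^4 = 16 messages m ∈ F_2^4.
For each, compute codeword c = mG in F_2^6, then tally its weight.
  m = 0000 → c = 000000, weight = 0.
  m = 1000 → c = 110100, weight = 3.
  m = 0100 → c = 001101, weight = 3.
  m = 1100 → c = 111001, weight = 4.
  m = 0010 → c = 101001, weight = 3.
  m = 1010 → c = 011101, weight = 4.
  m = 0110 → c = 100100, weight = 2.
  m = 1110 → c = 010000, weight = 1.
  m = 0001 → c = 001110, weight = 3.
  m = 1001 → c = 111010, weight = 4.
  m = 0101 → c = 000011, weight = 2.
  m = 1101 → c = 110111, weight = 5.
  m = 0011 → c = 100111, weight = 4.
  m = 1011 → c = 010011, weight = 3.
  m = 0111 → c = 101010, weight = 3.
  m = 1111 → c = 011110, weight = 4.
Tally weights:
  weight 0: 1 codewords.
  weight 1: 1 codewords.
  weight 2: 2 codewords.
  weight 3: 6 codewords.
  weight 4: 5 codewords.
  weight 5: 1 codewords.
Minimum distance d = smallest w > 0 with A_w > 0 = 1.
Sanity: Σ A_w = 16 = 2^4 = 16 ✓.


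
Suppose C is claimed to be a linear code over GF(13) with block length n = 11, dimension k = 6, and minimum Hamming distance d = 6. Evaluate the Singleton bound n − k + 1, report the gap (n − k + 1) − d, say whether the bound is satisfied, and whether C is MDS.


Singleton RHS = n − k + 1 = 6, slack = 0, bound satisfied, MDS.

Singleton bound: d ≤ n − k + 1.
Here n = 11, k = 6, so n − k + 1 = 6.
Given d = 6, check d ≤ 6: YES.
Slack = (n − k + 1) − d = 0.
The code is MDS (slack = 0).
Description: the claimed parameters are [11, 6, 6]_13; such a code would be MDS (meets Singleton bound).


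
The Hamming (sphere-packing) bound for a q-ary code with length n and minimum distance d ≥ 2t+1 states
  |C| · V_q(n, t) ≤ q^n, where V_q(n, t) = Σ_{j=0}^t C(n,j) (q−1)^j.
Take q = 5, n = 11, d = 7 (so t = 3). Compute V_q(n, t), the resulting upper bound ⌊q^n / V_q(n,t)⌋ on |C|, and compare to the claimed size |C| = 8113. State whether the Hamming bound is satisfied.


V_q(n, t) = 11485, q^n = 48828125, Hamming bound = 4251, |C| = 8113 > bound (violated).

Step 1: Compute V_q(n, t) = Σ_{j=0}^3 C(n, j) (q−1)^j.
  j = 0: C(11,0)·(4)^0 = 1·1 = 1.
  j = 1: C(11,1)·(4)^1 = 11·4 = 44.
  j = 2: C(11,2)·(4)^2 = 55·16 = 880.
  j = 3: C(11,3)·(4)^3 = 165·64 = 10560.
  V_q(n, t) = 1 + 44 + 880 + 10560 = 11485.
Step 2: q^n = 5^11 = 48828125.
Step 3: Hamming bound ⌊q^n / V_q(n,t)⌋ = ⌊48828125/11485⌋ = 4251.
Step 4: Compare |C| = 8113 to 4251: violated.
The claimed |C| lies above the Hamming bound, so no 5-ary code of length 11 with d ≥ 7 can have 8113 codewords.


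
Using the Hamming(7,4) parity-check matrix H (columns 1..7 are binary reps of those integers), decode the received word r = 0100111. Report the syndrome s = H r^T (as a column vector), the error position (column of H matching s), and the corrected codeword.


s = (1, 1, 0)^T, error position = 6, corrected codeword c = 0100101

Compute s = H r^T mod 2 one row at a time:
  s_1 = 0 + 1 + 1 + 1 = 3 ≡ 1 (mod 2).
  s_2 = 1 + 0 + 1 + 1 = 3 ≡ 1 (mod 2).
  s_3 = 0 + 0 + 1 + 1 = 2 ≡ 0 (mod 2).
s = (1, 1, 0)^T — this equals column 6 of H (binary 110), so error is at position 6.
Correct: flip bit 6 of r = 0100111 to get c = 0100101.


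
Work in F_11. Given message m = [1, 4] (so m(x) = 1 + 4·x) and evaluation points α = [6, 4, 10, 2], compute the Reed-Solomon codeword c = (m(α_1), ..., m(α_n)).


c = [3, 6, 8, 9]

Message polynomial: m(x) = 1 + 4·x (mod 11).
For each evaluation point α_i, compute m(α_i) mod 11:
  α_1 = 6: Horner steps 4 → 3, so m(6) = 3.
  α_2 = 4: Horner steps 4 → 6, so m(4) = 6.
  α_3 = 10: Horner steps 4 → 8, so m(10) = 8.
  α_4 = 2: Horner steps 4 → 9, so m(2) = 9.
Codeword c = [3, 6, 8, 9] ∈ F_11^4.


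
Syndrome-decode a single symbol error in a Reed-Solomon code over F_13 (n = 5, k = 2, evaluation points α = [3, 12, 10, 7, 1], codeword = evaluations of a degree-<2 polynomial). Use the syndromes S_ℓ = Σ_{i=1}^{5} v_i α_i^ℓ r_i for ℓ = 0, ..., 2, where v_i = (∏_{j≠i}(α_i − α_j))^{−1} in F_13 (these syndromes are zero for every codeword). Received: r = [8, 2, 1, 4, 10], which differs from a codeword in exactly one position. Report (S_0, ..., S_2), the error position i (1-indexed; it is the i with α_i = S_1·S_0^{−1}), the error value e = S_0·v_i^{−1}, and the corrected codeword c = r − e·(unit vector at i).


S = (8, 5, 8), error at position 2, error magnitude e = 3, c = [8, 12, 1, 4, 10].

Step 1: column multipliers v_i = (∏_{j≠i}(α_i − α_j))^{−1} mod 13.
  i = 1 (α = 3): (3−12)(3−10)(3−7)(3−1) = (−9)·(−7)·(−4)·2 = −504 ≡ 3, so v_1 = 3^{−1} = 9 (mod 13).
  i = 2 (α = 12): (12−3)(12−10)(12−7)(12−1) = 9·2·5·11 = 990 ≡ 2, so v_2 = 2^{−1} = 7 (mod 13).
  i = 3 (α = 10): (10−3)(10−12)(10−7)(10−1) = 7·(−2)·3·9 = −378 ≡ 12, so v_3 = 12^{−1} = 12 (mod 13).
  i = 4 (α = 7): (7−3)(7−12)(7−10)(7−1) = 4·(−5)·(−3)·6 = 360 ≡ 9, so v_4 = 9^{−1} = 3 (mod 13).
  i = 5 (α = 1): (1−3)(1−12)(1−10)(1−7) = (−2)·(−11)·(−9)·(−6) = 1188 ≡ 5, so v_5 = 5^{−1} = 8 (mod 13).
  v = [9, 7, 12, 3, 8].
Step 2: syndromes of r = [8, 2, 1, 4, 10] (all sums mod 13).
  S_0 = Σ v_i r_i = 9·8 + 7·2 + 12·1 + 3·4 + 8·10 = 190 ≡ 8.
  S_1 = Σ v_i α_i r_i = 9·3·8 + 7·12·2 + 12·10·1 + 3·7·4 + 8·1·10 = 668 ≡ 5.
  α_i^2 mod 13 = [9, 1, 9, 10, 1].
  S_2 = Σ v_i α_i^2 r_i = 9·9·8 + 7·1·2 + 12·9·1 + 3·10·4 + 8·1·10 = 970 ≡ 8.
  S = (8, 5, 8) ≠ 0, so r is not a codeword (an error is present).
Step 3: locate the error. For a single error e at position i, S_ℓ = v_i·e·α_i^ℓ, so α_err = S_1/S_0.
  S_0^{−1} = 8^{−1} = 5 (mod 13), so α_err = 5·5 = 25 ≡ 12 = α_2. Error position i = 2.
  Consistency check: S_2/S_1 = 8·8 = 64 ≡ 12 = α_err ✓ (single-error assumption holds).
Step 4: error magnitude e = S_0/v_2 = S_0·∏_{j≠2}(α_2 − α_j) = 8·2 = 16 ≡ 3 (mod 13).
Step 5: correct position 2: c_2 = r_2 − e = 2 − 3 ≡ 12 (mod 13). Hence c = [8, 12, 1, 4, 10].
  Check: interpolating c through the α_i gives m(x) = 11 + 12·x (degree < 2) with m(α_i) = c_i for every i, so c is indeed a codeword.


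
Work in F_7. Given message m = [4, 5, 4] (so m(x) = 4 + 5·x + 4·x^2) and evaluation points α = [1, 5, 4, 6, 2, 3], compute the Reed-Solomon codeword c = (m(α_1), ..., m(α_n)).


c = [6, 3, 4, 3, 2, 6]

Message polynomial: m(x) = 4 + 5·x + 4·x^2 (mod 7).
For each evaluation point α_i, compute m(α_i) mod 7:
  α_1 = 1: Horner steps 4 → 2 → 6, so m(1) = 6.
  α_2 = 5: Horner steps 4 → 4 → 3, so m(5) = 3.
  α_3 = 4: Horner steps 4 → 0 → 4, so m(4) = 4.
  α_4 = 6: Horner steps 4 → 1 → 3, so m(6) = 3.
  α_5 = 2: Horner steps 4 → 6 → 2, so m(2) = 2.
  α_6 = 3: Horner steps 4 → 3 → 6, so m(3) = 6.
Codeword c = [6, 3, 4, 3, 2, 6] ∈ F_7^6.


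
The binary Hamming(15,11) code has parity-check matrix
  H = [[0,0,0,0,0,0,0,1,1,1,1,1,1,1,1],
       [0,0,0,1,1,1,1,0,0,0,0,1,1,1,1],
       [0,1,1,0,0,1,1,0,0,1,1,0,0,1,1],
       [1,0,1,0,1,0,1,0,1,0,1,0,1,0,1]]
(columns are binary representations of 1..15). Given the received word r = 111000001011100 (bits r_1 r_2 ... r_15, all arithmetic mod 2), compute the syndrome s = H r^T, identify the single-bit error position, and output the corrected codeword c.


s = (0, 0, 1, 1)^T, error position = 3, corrected codeword c = 110000001011100

Compute s = H r^T mod 2 one row at a time:
  s_1 = 0 + 1 + 0 + 1 + 1 + 1 + 0 + 0 = 4 ≡ 0 (mod 2).
  s_2 = 0 + 0 + 0 + 0 + 1 + 1 + 0 + 0 = 2 ≡ 0 (mod 2).
  s_3 = 1 + 1 + 0 + 0 + 0 + 1 + 0 + 0 = 3 ≡ 1 (mod 2).
  s_4 = 1 + 1 + 0 + 0 + 1 + 1 + 1 + 0 = 5 ≡ 1 (mod 2).
s = (0, 0, 1, 1)^T — this equals column 3 of H (binary 0011), so error is at position 3.
Correct: flip bit 3 of r = 111000001011100 to get c = 110000001011100.


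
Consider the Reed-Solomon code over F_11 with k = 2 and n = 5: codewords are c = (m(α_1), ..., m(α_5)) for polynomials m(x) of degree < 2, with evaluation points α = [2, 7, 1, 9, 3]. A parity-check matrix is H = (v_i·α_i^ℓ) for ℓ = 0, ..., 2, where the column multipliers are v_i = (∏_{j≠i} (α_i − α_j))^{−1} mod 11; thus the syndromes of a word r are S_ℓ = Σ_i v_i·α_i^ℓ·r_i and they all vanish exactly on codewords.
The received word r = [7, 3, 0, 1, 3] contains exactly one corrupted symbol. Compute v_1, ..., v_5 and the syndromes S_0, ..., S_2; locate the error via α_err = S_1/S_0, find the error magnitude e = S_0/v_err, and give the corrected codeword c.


S = (8, 1, 7), error at position 2, error magnitude e = 5, c = [7, 9, 0, 1, 3].

Step 1: column multipliers v_i = (∏_{j≠i}(α_i − α_j))^{−1} mod 11.
  i = 1 (α = 2): (2−7)(2−1)(2−9)(2−3) = (−5)·1·(−7)·(−1) = −35 ≡ 9, so v_1 = 9^{−1} = 5 (mod 11).
  i = 2 (α = 7): (7−2)(7−1)(7−9)(7−3) = 5·6·(−2)·4 = −240 ≡ 2, so v_2 = 2^{−1} = 6 (mod 11).
  i = 3 (α = 1): (1−2)(1−7)(1−9)(1−3) = (−1)·(−6)·(−8)·(−2) = 96 ≡ 8, so v_3 = 8^{−1} = 7 (mod 11).
  i = 4 (α = 9): (9−2)(9−7)(9−1)(9−3) = 7·2·8·6 = 672 ≡ 1, so v_4 = 1^{−1} = 1 (mod 11).
  i = 5 (α = 3): (3−2)(3−7)(3−1)(3−9) = 1·(−4)·2·(−6) = 48 ≡ 4, so v_5 = 4^{−1} = 3 (mod 11).
  v = [5, 6, 7, 1, 3].
Step 2: syndromes of r = [7, 3, 0, 1, 3] (all sums mod 11).
  S_0 = Σ v_i r_i = 5·7 + 6·3 + 7·0 + 1·1 + 3·3 = 63 ≡ 8.
  S_1 = Σ v_i α_i r_i = 5·2·7 + 6·7·3 + 7·1·0 + 1·9·1 + 3·3·3 = 232 ≡ 1.
  α_i^2 mod 11 = [4, 5, 1, 4, 9].
  S_2 = Σ v_i α_i^2 r_i = 5·4·7 + 6·5·3 + 7·1·0 + 1·4·1 + 3·9·3 = 315 ≡ 7.
  S = (8, 1, 7) ≠ 0, so r is not a codeword (an error is present).
Step 3: locate the error. For a single error e at position i, S_ℓ = v_i·e·α_i^ℓ, so α_err = S_1/S_0.
  S_0^{−1} = 8^{−1} = 7 (mod 11), so α_err = 1·7 = 7 ≡ 7 = α_2. Error position i = 2.
  Consistency check: S_2/S_1 = 7·1 = 7 ≡ 7 = α_err ✓ (single-error assumption holds).
Step 4: error magnitude e = S_0/v_2 = S_0·∏_{j≠2}(α_2 − α_j) = 8·2 = 16 ≡ 5 (mod 11).
Step 5: correct position 2: c_2 = r_2 − e = 3 − 5 ≡ 9 (mod 11). Hence c = [7, 9, 0, 1, 3].
  Check: interpolating c through the α_i gives m(x) = 4 + 7·x (degree < 2) with m(α_i) = c_i for every i, so c is indeed a codeword.


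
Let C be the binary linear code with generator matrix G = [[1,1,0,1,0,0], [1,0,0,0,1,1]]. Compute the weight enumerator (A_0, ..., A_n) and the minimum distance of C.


Weight distribution: A_0 = 1, A_3 = 2, A_4 = 1. Minimum distance d = 3.

Enumerate all 2^2 = 4 messages m ∈ F_2^2.
For each, compute codeword c = mG in F_2^6, then tally its weight.
  m = 00 → c = 000000, weight = 0.
  m = 10 → c = 110100, weight = 3.
  m = 01 → c = 100011, weight = 3.
  m = 11 → c = 010111, weight = 4.
Tally weights:
  weight 0: 1 codewords.
  weight 3: 2 codewords.
  weight 4: 1 codewords.
Minimum distance d = smallest w > 0 with A_w > 0 = 3.
Sanity: Σ A_w = 4 = 2^2 = 4 ✓.


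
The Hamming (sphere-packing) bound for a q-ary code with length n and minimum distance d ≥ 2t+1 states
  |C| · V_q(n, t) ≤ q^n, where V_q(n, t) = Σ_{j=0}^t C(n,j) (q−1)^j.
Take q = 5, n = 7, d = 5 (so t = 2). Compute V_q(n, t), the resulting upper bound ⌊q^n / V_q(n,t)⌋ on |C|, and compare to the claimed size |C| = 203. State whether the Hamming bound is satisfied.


V_q(n, t) = 365, q^n = 78125, Hamming bound = 214, |C| = 203 ≤ bound (satisfied).

Step 1: Compute V_q(n, t) = Σ_{j=0}^2 C(n, j) (q−1)^j.
  j = 0: C(7,0)·(4)^0 = 1·1 = 1.
  j = 1: C(7,1)·(4)^1 = 7·4 = 28.
  j = 2: C(7,2)·(4)^2 = 21·16 = 336.
  V_q(n, t) = 1 + 28 + 336 = 365.
Step 2: q^n = 5^7 = 78125.
Step 3: Hamming bound ⌊q^n / V_q(n,t)⌋ = ⌊78125/365⌋ = 214.
Step 4: Compare |C| = 203 to 214: satisfied.
The claimed |C| lies below the Hamming bound.


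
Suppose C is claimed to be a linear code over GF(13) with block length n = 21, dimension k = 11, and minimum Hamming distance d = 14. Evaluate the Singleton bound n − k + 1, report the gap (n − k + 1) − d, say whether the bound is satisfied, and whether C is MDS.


Singleton RHS = n − k + 1 = 11, slack = -3, bound violated (no such code; not MDS).

Singleton bound: d ≤ n − k + 1.
Here n = 21, k = 11, so n − k + 1 = 11.
Given d = 14, check d ≤ 11: NO.
Slack = (n − k + 1) − d = -3.
The slack is negative: d = 14 exceeds n − k + 1 = 11 by 3, so the Singleton bound is violated and no linear [21, 11, 14]_13 code can exist. In particular it is not MDS (MDS requires d = n − k + 1 exactly).
Description: the claimed parameters are [21, 11, 14]_13; such a code would be impossible (violates the Singleton bound).


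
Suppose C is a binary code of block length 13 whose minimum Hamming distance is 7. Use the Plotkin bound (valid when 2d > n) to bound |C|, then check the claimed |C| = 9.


Plotkin bound M ≤ 14; given |C| = 9 ≤ bound (satisfied).

Check applicability: 2d = 14, n = 13.
2d − n = 1 > 0, so Plotkin applies.
Compute d/(2d−n) = 7/1 ≈ 7.0000.
⌊d/(2d−n)⌋ = 7.
Plotkin bound: M ≤ 2·7 = 14.
Given |C| = 9, check: satisfied.
This |C| is below the Plotkin bound.


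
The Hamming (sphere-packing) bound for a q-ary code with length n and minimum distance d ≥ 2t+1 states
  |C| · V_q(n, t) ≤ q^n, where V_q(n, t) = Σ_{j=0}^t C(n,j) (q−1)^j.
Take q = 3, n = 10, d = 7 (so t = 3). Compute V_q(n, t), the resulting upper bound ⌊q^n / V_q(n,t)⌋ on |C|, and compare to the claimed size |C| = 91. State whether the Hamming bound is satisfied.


V_q(n, t) = 1161, q^n = 59049, Hamming bound = 50, |C| = 91 > bound (violated).

Step 1: Compute V_q(n, t) = Σ_{j=0}^3 C(n, j) (q−1)^j.
  j = 0: C(10,0)·(2)^0 = 1·1 = 1.
  j = 1: C(10,1)·(2)^1 = 10·2 = 20.
  j = 2: C(10,2)·(2)^2 = 45·4 = 180.
  j = 3: C(10,3)·(2)^3 = 120·8 = 960.
  V_q(n, t) = 1 + 20 + 180 + 960 = 1161.
Step 2: q^n = 3^10 = 59049.
Step 3: Hamming bound ⌊q^n / V_q(n,t)⌋ = ⌊59049/1161⌋ = 50.
Step 4: Compare |C| = 91 to 50: violated.
The claimed |C| lies above the Hamming bound, so no 3-ary code of length 10 with d ≥ 7 can have 91 codewords.


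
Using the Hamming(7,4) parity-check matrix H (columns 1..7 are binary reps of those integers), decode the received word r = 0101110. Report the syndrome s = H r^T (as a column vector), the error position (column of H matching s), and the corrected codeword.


s = (1, 0, 1)^T, error position = 5, corrected codeword c = 0101010

Compute s = H r^T mod 2 one row at a time:
  s_1 = 1 + 1 + 1 + 0 = 3 ≡ 1 (mod 2).
  s_2 = 1 + 0 + 1 + 0 = 2 ≡ 0 (mod 2).
  s_3 = 0 + 0 + 1 + 0 = 1 ≡ 1 (mod 2).
s = (1, 0, 1)^T — this equals column 5 of H (binary 101), so error is at position 5.
Correct: flip bit 5 of r = 0101110 to get c = 0101010.


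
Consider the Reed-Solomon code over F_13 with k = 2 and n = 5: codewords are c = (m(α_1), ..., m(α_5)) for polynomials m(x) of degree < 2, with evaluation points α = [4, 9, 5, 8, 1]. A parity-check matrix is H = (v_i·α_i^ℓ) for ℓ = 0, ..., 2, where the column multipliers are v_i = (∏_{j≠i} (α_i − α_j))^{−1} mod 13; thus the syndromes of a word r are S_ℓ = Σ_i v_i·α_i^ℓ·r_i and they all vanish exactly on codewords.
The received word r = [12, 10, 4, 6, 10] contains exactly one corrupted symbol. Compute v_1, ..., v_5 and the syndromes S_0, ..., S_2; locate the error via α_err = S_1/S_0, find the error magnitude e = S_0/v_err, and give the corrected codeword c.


S = (3, 1, 9), error at position 2, error magnitude e = 12, c = [12, 11, 4, 6, 10].

Step 1: column multipliers v_i = (∏_{j≠i}(α_i − α_j))^{−1} mod 13.
  i = 1 (α = 4): (4−9)(4−5)(4−8)(4−1) = (−5)·(−1)·(−4)·3 = −60 ≡ 5, so v_1 = 5^{−1} = 8 (mod 13).
  i = 2 (α = 9): (9−4)(9−5)(9−8)(9−1) = 5·4·1·8 = 160 ≡ 4, so v_2 = 4^{−1} = 10 (mod 13).
  i = 3 (α = 5): (5−4)(5−9)(5−8)(5−1) = 1·(−4)·(−3)·4 = 48 ≡ 9, so v_3 = 9^{−1} = 3 (mod 13).
  i = 4 (α = 8): (8−4)(8−9)(8−5)(8−1) = 4·(−1)·3·7 = −84 ≡ 7, so v_4 = 7^{−1} = 2 (mod 13).
  i = 5 (α = 1): (1−4)(1−9)(1−5)(1−8) = (−3)·(−8)·(−4)·(−7) = 672 ≡ 9, so v_5 = 9^{−1} = 3 (mod 13).
  v = [8, 10, 3, 2, 3].
Step 2: syndromes of r = [12, 10, 4, 6, 10] (all sums mod 13).
  S_0 = Σ v_i r_i = 8·12 + 10·10 + 3·4 + 2·6 + 3·10 = 250 ≡ 3.
  S_1 = Σ v_i α_i r_i = 8·4·12 + 10·9·10 + 3·5·4 + 2·8·6 + 3·1·10 = 1470 ≡ 1.
  α_i^2 mod 13 = [3, 3, 12, 12, 1].
  S_2 = Σ v_i α_i^2 r_i = 8·3·12 + 10·3·10 + 3·12·4 + 2·12·6 + 3·1·10 = 906 ≡ 9.
  S = (3, 1, 9) ≠ 0, so r is not a codeword (an error is present).
Step 3: locate the error. For a single error e at position i, S_ℓ = v_i·e·α_i^ℓ, so α_err = S_1/S_0.
  S_0^{−1} = 3^{−1} = 9 (mod 13), so α_err = 1·9 = 9 ≡ 9 = α_2. Error position i = 2.
  Consistency check: S_2/S_1 = 9·1 = 9 ≡ 9 = α_err ✓ (single-error assumption holds).
Step 4: error magnitude e = S_0/v_2 = S_0·∏_{j≠2}(α_2 − α_j) = 3·4 = 12 ≡ 12 (mod 13).
Step 5: correct position 2: c_2 = r_2 − e = 10 − 12 ≡ 11 (mod 13). Hence c = [12, 11, 4, 6, 10].
  Check: interpolating c through the α_i gives m(x) = 5 + 5·x (degree < 2) with m(α_i) = c_i for every i, so c is indeed a codeword.


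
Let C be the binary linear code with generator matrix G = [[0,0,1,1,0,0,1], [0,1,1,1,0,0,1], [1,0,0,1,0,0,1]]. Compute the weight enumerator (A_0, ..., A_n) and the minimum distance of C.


Weight distribution: A_0 = 1, A_1 = 1, A_2 = 1, A_3 = 3, A_4 = 2. Minimum distance d = 1.

Enumerate all 2^3 = 8 messages m ∈ F_2^3.
For each, compute codeword c = mG in F_2^7, then tally its weight.
  m = 000 → c = 0000000, weight = 0.
  m = 100 → c = 0011001, weight = 3.
  m = 010 → c = 0111001, weight = 4.
  m = 110 → c = 0100000, weight = 1.
  m = 001 → c = 1001001, weight = 3.
  m = 101 → c = 1010000, weight = 2.
  m = 011 → c = 1110000, weight = 3.
  m = 111 → c = 1101001, weight = 4.
Tally weights:
  weight 0: 1 codewords.
  weight 1: 1 codewords.
  weight 2: 1 codewords.
  weight 3: 3 codewords.
  weight 4: 2 codewords.
Minimum distance d = smallest w > 0 with A_w > 0 = 1.
Sanity: Σ A_w = 8 = 2^3 = 8 ✓.


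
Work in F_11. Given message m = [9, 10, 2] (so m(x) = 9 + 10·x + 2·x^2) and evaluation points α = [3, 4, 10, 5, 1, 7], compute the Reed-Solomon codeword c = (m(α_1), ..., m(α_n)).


c = [2, 4, 1, 10, 10, 1]

Message polynomial: m(x) = 9 + 10·x + 2·x^2 (mod 11).
For each evaluation point α_i, compute m(α_i) mod 11:
  α_1 = 3: Horner steps 2 → 5 → 2, so m(3) = 2.
  α_2 = 4: Horner steps 2 → 7 → 4, so m(4) = 4.
  α_3 = 10: Horner steps 2 → 8 → 1, so m(10) = 1.
  α_4 = 5: Horner steps 2 → 9 → 10, so m(5) = 10.
  α_5 = 1: Horner steps 2 → 1 → 10, so m(1) = 10.
  α_6 = 7: Horner steps 2 → 2 → 1, so m(7) = 1.
Codeword c = [2, 4, 1, 10, 10, 1] ∈ F_11^6.


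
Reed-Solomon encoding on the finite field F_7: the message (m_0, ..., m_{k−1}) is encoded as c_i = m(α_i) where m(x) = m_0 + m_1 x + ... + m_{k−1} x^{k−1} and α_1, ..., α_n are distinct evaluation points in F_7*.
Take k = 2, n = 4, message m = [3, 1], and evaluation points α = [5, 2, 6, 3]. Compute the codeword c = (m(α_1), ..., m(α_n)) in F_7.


c = [1, 5, 2, 6]

Message polynomial: m(x) = 3 + 1·x (mod 7).
For each evaluation point α_i, compute m(α_i) mod 7:
  α_1 = 5: Horner steps 1 → 1, so m(5) = 1.
  α_2 = 2: Horner steps 1 → 5, so m(2) = 5.
  α_3 = 6: Horner steps 1 → 2, so m(6) = 2.
  α_4 = 3: Horner steps 1 → 6, so m(3) = 6.
Codeword c = [1, 5, 2, 6] ∈ F_7^4.


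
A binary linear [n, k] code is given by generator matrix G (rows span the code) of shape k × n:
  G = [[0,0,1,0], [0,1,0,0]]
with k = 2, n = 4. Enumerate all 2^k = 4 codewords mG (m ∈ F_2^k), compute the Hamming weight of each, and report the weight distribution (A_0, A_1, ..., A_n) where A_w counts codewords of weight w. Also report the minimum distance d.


Weight distribution: A_0 = 1, A_1 = 2, A_2 = 1. Minimum distance d = 1.

Enumerate all 2^2 = 4 messages m ∈ F_2^2.
For each, compute codeword c = mG in F_2^4, then tally its weight.
  m = 00 → c = 0000, weight = 0.
  m = 10 → c = 0010, weight = 1.
  m = 01 → c = 0100, weight = 1.
  m = 11 → c = 0110, weight = 2.
Tally weights:
  weight 0: 1 codewords.
  weight 1: 2 codewords.
  weight 2: 1 codewords.
Minimum distance d = smallest w > 0 with A_w > 0 = 1.
Sanity: Σ A_w = 4 = 2^2 = 4 ✓.
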